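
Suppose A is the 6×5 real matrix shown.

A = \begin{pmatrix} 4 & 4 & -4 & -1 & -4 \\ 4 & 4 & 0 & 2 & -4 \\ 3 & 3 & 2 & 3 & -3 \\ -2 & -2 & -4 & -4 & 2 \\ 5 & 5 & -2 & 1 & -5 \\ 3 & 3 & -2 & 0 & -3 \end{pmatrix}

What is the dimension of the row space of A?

Row reduce to echelon form.
R2 ← R2 − R1: [0, 0, 4, 3, 0]
R3 ← R3 − (3/4)·R1: [0, 0, 5, 15/4, 0]
R4 ← R4 + (1/2)·R1: [0, 0, -6, -9/2, 0]
R5 ← R5 − (5/4)·R1: [0, 0, 3, 9/4, 0]
R6 ← R6 − (3/4)·R1: [0, 0, 1, 3/4, 0]
R3 ← R3 − (5/4)·R2: [0, 0, 0, 0, 0]
R4 ← R4 + (3/2)·R2: [0, 0, 0, 0, 0]
R5 ← R5 − (3/4)·R2: [0, 0, 0, 0, 0]
R6 ← R6 − (1/4)·R2: [0, 0, 0, 0, 0]
Echelon form has 2 nonzero rows, so rank(A) = 2.
The row space has dimension equal to the rank: 2.

2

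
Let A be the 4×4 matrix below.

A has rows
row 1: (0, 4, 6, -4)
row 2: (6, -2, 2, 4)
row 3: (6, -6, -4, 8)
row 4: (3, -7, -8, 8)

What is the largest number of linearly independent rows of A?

2

Row reduce to echelon form.
Swap R1 ↔ R2
R3 ← R3 − R1: [0, -4, -6, 4]
R4 ← R4 − (1/2)·R1: [0, -6, -9, 6]
R3 ← R3 + R2: [0, 0, 0, 0]
R4 ← R4 + (3/2)·R2: [0, 0, 0, 0]
Echelon form has 2 nonzero rows, so rank(A) = 2.
The rank gives the maximum number of linearly independent rows: 2.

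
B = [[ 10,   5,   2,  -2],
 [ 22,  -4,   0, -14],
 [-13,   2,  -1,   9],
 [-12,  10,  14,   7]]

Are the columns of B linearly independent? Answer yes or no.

yes

Row reduce B to echelon form.
R2 ← R2 − (11/5)·R1: [0, -15, -22/5, -48/5]
R3 ← R3 + (13/10)·R1: [0, 17/2, 8/5, 32/5]
R4 ← R4 + (6/5)·R1: [0, 16, 82/5, 23/5]
R3 ← R3 + (17/30)·R2: [0, 0, -67/75, 24/25]
R4 ← R4 + (16/15)·R2: [0, 0, 878/75, -141/25]
R4 ← R4 + (878/67)·R3: [0, 0, 0, 465/67]
4 pivots among 4 columns.
Every column is a pivot column, so the columns are linearly independent.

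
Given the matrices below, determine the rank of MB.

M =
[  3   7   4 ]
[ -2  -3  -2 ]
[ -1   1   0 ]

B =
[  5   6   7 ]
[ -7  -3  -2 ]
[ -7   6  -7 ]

First compute MB:
[[-62,  21, -21],
 [ 25, -15,   6],
 [-12,  -9,  -9]]
Now row reduce the product.
R2 ← R2 + (25/62)·R1: [0, -405/62, -153/62]
R3 ← R3 − (6/31)·R1: [0, -405/31, -153/31]
R3 ← R3 − (2)·R2: [0, 0, 0]
2 nonzero rows, so rank(MB) = 2.

2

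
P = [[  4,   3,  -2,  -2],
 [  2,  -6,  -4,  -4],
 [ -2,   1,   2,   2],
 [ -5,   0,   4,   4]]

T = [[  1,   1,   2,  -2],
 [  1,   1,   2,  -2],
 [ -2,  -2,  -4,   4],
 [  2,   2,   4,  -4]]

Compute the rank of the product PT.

1

First compute PT:
[[  7,   7,  14, -14],
 [ -4,  -4,  -8,   8],
 [ -1,  -1,  -2,   2],
 [ -5,  -5, -10,  10]]
Now row reduce the product.
R2 ← R2 + (4/7)·R1: [0, 0, 0, 0]
R3 ← R3 + (1/7)·R1: [0, 0, 0, 0]
R4 ← R4 + (5/7)·R1: [0, 0, 0, 0]
1 nonzero row, so rank(PT) = 1.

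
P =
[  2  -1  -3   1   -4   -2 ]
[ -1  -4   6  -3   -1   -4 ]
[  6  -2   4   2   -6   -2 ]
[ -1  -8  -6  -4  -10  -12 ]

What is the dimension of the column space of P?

4

Row reduce to echelon form.
R2 ← R2 + (1/2)·R1: [0, -9/2, 9/2, -5/2, -3, -5]
R3 ← R3 − (3)·R1: [0, 1, 13, -1, 6, 4]
R4 ← R4 + (1/2)·R1: [0, -17/2, -15/2, -7/2, -12, -13]
R3 ← R3 + (2/9)·R2: [0, 0, 14, -14/9, 16/3, 26/9]
R4 ← R4 − (17/9)·R2: [0, 0, -16, 11/9, -19/3, -32/9]
R4 ← R4 + (8/7)·R3: [0, 0, 0, -5/9, -5/21, -16/63]
Echelon form has 4 nonzero rows, so rank(P) = 4.
The column space has dimension equal to the rank: 4.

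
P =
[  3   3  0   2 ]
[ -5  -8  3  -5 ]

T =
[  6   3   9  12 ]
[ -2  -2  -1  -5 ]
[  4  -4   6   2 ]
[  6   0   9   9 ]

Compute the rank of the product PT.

2

First compute PT:
[[ 24,   3,  42,  39],
 [-32, -11, -64, -59]]
Now row reduce the product.
R2 ← R2 + (4/3)·R1: [0, -7, -8, -7]
2 nonzero rows, so rank(PT) = 2.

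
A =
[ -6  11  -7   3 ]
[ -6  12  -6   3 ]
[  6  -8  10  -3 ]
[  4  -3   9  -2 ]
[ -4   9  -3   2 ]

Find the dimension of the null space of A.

Row reduce to echelon form.
R2 ← R2 − R1: [0, 1, 1, 0]
R3 ← R3 + R1: [0, 3, 3, 0]
R4 ← R4 + (2/3)·R1: [0, 13/3, 13/3, 0]
R5 ← R5 − (2/3)·R1: [0, 5/3, 5/3, 0]
R3 ← R3 − (3)·R2: [0, 0, 0, 0]
R4 ← R4 − (13/3)·R2: [0, 0, 0, 0]
R5 ← R5 − (5/3)·R2: [0, 0, 0, 0]
2 nonzero rows, so rank(A) = 2.
A has 4 columns; by rank–nullity, nullity = 4 − 2 = 2.

2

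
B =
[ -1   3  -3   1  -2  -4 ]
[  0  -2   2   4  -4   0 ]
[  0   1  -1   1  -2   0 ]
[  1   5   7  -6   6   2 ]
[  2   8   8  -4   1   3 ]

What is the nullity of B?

Row reduce to echelon form.
R4 ← R4 + R1: [0, 8, 4, -5, 4, -2]
R5 ← R5 + (2)·R1: [0, 14, 2, -2, -3, -5]
R3 ← R3 + (1/2)·R2: [0, 0, 0, 3, -4, 0]
R4 ← R4 + (4)·R2: [0, 0, 12, 11, -12, -2]
R5 ← R5 + (7)·R2: [0, 0, 16, 26, -31, -5]
Swap R3 ↔ R4
R5 ← R5 − (4/3)·R3: [0, 0, 0, 34/3, -15, -7/3]
R5 ← R5 − (34/9)·R4: [0, 0, 0, 0, 1/9, -7/3]
5 nonzero rows, so rank(B) = 5.
B has 6 columns; by rank–nullity, nullity = 6 − 5 = 1.

1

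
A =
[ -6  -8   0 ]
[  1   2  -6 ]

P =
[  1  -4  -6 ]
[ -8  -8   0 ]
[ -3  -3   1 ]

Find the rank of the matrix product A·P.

First compute AP:
[[ 58,  88,  36],
 [  3,  -2, -12]]
Now row reduce the product.
R2 ← R2 − (3/58)·R1: [0, -190/29, -402/29]
2 nonzero rows, so rank(AP) = 2.

2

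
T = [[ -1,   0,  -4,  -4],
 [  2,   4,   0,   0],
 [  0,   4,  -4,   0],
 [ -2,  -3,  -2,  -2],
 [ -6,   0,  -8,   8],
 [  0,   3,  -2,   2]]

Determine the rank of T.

Row reduce to echelon form.
R2 ← R2 + (2)·R1: [0, 4, -8, -8]
R4 ← R4 − (2)·R1: [0, -3, 6, 6]
R5 ← R5 − (6)·R1: [0, 0, 16, 32]
R3 ← R3 − R2: [0, 0, 4, 8]
R4 ← R4 + (3/4)·R2: [0, 0, 0, 0]
R6 ← R6 − (3/4)·R2: [0, 0, 4, 8]
R5 ← R5 − (4)·R3: [0, 0, 0, 0]
R6 ← R6 − R3: [0, 0, 0, 0]
Echelon form has 3 nonzero rows, so rank(T) = 3.

3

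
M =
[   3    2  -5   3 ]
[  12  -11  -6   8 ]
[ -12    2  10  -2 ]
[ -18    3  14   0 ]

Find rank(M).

3

Row reduce to echelon form.
R2 ← R2 − (4)·R1: [0, -19, 14, -4]
R3 ← R3 + (4)·R1: [0, 10, -10, 10]
R4 ← R4 + (6)·R1: [0, 15, -16, 18]
R3 ← R3 + (10/19)·R2: [0, 0, -50/19, 150/19]
R4 ← R4 + (15/19)·R2: [0, 0, -94/19, 282/19]
R4 ← R4 − (47/25)·R3: [0, 0, 0, 0]
Echelon form has 3 nonzero rows, so rank(M) = 3.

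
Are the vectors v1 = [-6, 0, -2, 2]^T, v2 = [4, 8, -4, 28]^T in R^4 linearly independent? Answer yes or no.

Form the matrix with these vectors as rows and row reduce.
R2 ← R2 + (2/3)·R1: [0, 8, -16/3, 88/3]
2 nonzero rows, so the 2 vectors span a space of dimension 2.
Since 2 = 2, the vectors are linearly independent.

yes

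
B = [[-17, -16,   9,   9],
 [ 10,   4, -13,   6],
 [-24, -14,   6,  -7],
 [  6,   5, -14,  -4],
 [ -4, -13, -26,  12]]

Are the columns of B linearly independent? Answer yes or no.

Row reduce B to echelon form.
R2 ← R2 + (10/17)·R1: [0, -92/17, -131/17, 192/17]
R3 ← R3 − (24/17)·R1: [0, 146/17, -114/17, -335/17]
R4 ← R4 + (6/17)·R1: [0, -11/17, -184/17, -14/17]
R5 ← R5 − (4/17)·R1: [0, -157/17, -478/17, 168/17]
R3 ← R3 + (73/46)·R2: [0, 0, -871/46, -41/23]
R4 ← R4 − (11/92)·R2: [0, 0, -911/92, -50/23]
R5 ← R5 − (157/92)·R2: [0, 0, -1377/92, -216/23]
R4 ← R4 − (911/1742)·R3: [0, 0, 0, -2163/1742]
R5 ← R5 − (1377/1742)·R3: [0, 0, 0, -13905/1742]
R5 ← R5 − (45/7)·R4: [0, 0, 0, 0]
4 pivots among 4 columns.
Every column is a pivot column, so the columns are linearly independent.

yes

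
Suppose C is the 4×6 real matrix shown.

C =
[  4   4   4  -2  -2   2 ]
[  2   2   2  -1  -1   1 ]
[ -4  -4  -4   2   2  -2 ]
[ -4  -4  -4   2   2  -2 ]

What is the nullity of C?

Row reduce to echelon form.
R2 ← R2 − (1/2)·R1: [0, 0, 0, 0, 0, 0]
R3 ← R3 + R1: [0, 0, 0, 0, 0, 0]
R4 ← R4 + R1: [0, 0, 0, 0, 0, 0]
1 nonzero row, so rank(C) = 1.
C has 6 columns; by rank–nullity, nullity = 6 − 1 = 5.

5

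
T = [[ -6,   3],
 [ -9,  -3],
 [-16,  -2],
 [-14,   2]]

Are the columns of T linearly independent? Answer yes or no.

yes

Row reduce T to echelon form.
R2 ← R2 − (3/2)·R1: [0, -15/2]
R3 ← R3 − (8/3)·R1: [0, -10]
R4 ← R4 − (7/3)·R1: [0, -5]
R3 ← R3 − (4/3)·R2: [0, 0]
R4 ← R4 − (2/3)·R2: [0, 0]
2 pivots among 2 columns.
Every column is a pivot column, so the columns are linearly independent.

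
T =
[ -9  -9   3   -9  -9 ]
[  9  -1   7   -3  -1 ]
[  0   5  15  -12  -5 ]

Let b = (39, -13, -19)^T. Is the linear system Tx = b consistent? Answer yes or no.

yes

Row reduce the augmented matrix [T | b].
R2 ← R2 + R1: [0, -10, 10, -12, -10, 26]
R3 ← R3 + (1/2)·R2: [0, 0, 20, -18, -10, -6]
The echelon form has 3 nonzero rows, and every pivot lies in the first 5 columns, so rank(T) = rank([T|b]) = 3.
The system is consistent.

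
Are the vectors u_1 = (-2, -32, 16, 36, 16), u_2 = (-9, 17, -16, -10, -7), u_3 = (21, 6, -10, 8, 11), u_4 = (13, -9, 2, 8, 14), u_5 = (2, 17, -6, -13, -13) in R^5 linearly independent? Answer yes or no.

yes

Form the matrix with these vectors as rows and row reduce.
R2 ← R2 − (9/2)·R1: [0, 161, -88, -172, -79]
R3 ← R3 + (21/2)·R1: [0, -330, 158, 386, 179]
R4 ← R4 + (13/2)·R1: [0, -217, 106, 242, 118]
R5 ← R5 + R1: [0, -15, 10, 23, 3]
R3 ← R3 + (330/161)·R2: [0, 0, -3602/161, 5386/161, 2749/161]
R4 ← R4 + (31/23)·R2: [0, 0, -290/23, 234/23, 265/23]
R5 ← R5 + (15/161)·R2: [0, 0, 290/161, 1123/161, -702/161]
R4 ← R4 − (1015/1801)·R3: [0, 0, 0, -15632/1801, 3420/1801]
R5 ← R5 + (145/1801)·R3: [0, 0, 0, 17413/1801, -5377/1801]
R5 ← R5 + (17413/15632)·R4: [0, 0, 0, 0, -3401/3908]
5 nonzero rows, so the 5 vectors span a space of dimension 5.
Since 5 = 5, the vectors are linearly independent.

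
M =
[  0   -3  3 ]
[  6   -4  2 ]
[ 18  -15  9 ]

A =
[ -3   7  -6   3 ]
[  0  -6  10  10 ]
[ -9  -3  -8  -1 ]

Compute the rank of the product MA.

First compute MA:
[[-27,   9, -54, -33],
 [-36,  60, -92, -24],
 [-135, 189, -330, -105]]
Now row reduce the product.
R2 ← R2 − (4/3)·R1: [0, 48, -20, 20]
R3 ← R3 − (5)·R1: [0, 144, -60, 60]
R3 ← R3 − (3)·R2: [0, 0, 0, 0]
2 nonzero rows, so rank(MA) = 2.

2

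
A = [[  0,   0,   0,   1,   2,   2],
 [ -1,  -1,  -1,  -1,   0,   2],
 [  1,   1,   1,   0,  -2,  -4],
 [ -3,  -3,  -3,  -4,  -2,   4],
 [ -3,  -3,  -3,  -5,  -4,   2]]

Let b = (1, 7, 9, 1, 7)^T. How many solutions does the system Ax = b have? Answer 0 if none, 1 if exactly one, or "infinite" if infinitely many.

0

Row reduce the augmented matrix [A | b].
Swap R1 ↔ R2
R3 ← R3 + R1: [0, 0, 0, -1, -2, -2, 16]
R4 ← R4 − (3)·R1: [0, 0, 0, -1, -2, -2, -20]
R5 ← R5 − (3)·R1: [0, 0, 0, -2, -4, -4, -14]
R3 ← R3 + R2: [0, 0, 0, 0, 0, 0, 17]
R4 ← R4 + R2: [0, 0, 0, 0, 0, 0, -19]
R5 ← R5 + (2)·R2: [0, 0, 0, 0, 0, 0, -12]
R4 ← R4 + (19/17)·R3: [0, 0, 0, 0, 0, 0, 0]
R5 ← R5 + (12/17)·R3: [0, 0, 0, 0, 0, 0, 0]
The echelon form has 3 nonzero rows; the last pivot sits in the augmented column, so rank(A) = 2 but rank([A|b]) = 3.
Since the ranks differ, the system is inconsistent.
It has no solutions.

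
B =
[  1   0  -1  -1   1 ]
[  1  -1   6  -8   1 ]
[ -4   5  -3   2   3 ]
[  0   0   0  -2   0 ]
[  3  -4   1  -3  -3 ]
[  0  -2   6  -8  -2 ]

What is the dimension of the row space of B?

Row reduce to echelon form.
R2 ← R2 − R1: [0, -1, 7, -7, 0]
R3 ← R3 + (4)·R1: [0, 5, -7, -2, 7]
R5 ← R5 − (3)·R1: [0, -4, 4, 0, -6]
R3 ← R3 + (5)·R2: [0, 0, 28, -37, 7]
R5 ← R5 − (4)·R2: [0, 0, -24, 28, -6]
R6 ← R6 − (2)·R2: [0, 0, -8, 6, -2]
R5 ← R5 + (6/7)·R3: [0, 0, 0, -26/7, 0]
R6 ← R6 + (2/7)·R3: [0, 0, 0, -32/7, 0]
R5 ← R5 − (13/7)·R4: [0, 0, 0, 0, 0]
R6 ← R6 − (16/7)·R4: [0, 0, 0, 0, 0]
Echelon form has 4 nonzero rows, so rank(B) = 4.
The row space has dimension equal to the rank: 4.

4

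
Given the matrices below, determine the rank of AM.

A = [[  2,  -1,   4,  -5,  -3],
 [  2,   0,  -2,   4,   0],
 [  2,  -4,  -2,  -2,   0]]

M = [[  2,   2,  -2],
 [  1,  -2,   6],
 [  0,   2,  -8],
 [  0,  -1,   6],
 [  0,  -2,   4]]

3

First compute AM:
[[  3,  25, -84],
 [  4,  -4,  36],
 [  0,  10, -24]]
Now row reduce the product.
R2 ← R2 − (4/3)·R1: [0, -112/3, 148]
R3 ← R3 + (15/56)·R2: [0, 0, 219/14]
3 nonzero rows, so rank(AM) = 3.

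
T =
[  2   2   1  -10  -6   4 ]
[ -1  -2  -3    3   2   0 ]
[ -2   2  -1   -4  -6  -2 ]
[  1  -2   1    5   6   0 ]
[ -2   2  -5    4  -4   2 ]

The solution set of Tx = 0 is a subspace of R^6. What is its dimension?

Row reduce to echelon form.
R2 ← R2 + (1/2)·R1: [0, -1, -5/2, -2, -1, 2]
R3 ← R3 + R1: [0, 4, 0, -14, -12, 2]
R4 ← R4 − (1/2)·R1: [0, -3, 1/2, 10, 9, -2]
R5 ← R5 + R1: [0, 4, -4, -6, -10, 6]
R3 ← R3 + (4)·R2: [0, 0, -10, -22, -16, 10]
R4 ← R4 − (3)·R2: [0, 0, 8, 16, 12, -8]
R5 ← R5 + (4)·R2: [0, 0, -14, -14, -14, 14]
R4 ← R4 + (4/5)·R3: [0, 0, 0, -8/5, -4/5, 0]
R5 ← R5 − (7/5)·R3: [0, 0, 0, 84/5, 42/5, 0]
R5 ← R5 + (21/2)·R4: [0, 0, 0, 0, 0, 0]
4 nonzero rows, so rank(T) = 4.
T has 6 columns; by rank–nullity, nullity = 6 − 4 = 2.

2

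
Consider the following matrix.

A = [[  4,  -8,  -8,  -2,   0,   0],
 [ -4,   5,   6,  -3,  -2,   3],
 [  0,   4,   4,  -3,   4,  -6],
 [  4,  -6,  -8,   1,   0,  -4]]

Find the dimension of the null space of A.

2

Row reduce to echelon form.
R2 ← R2 + R1: [0, -3, -2, -5, -2, 3]
R4 ← R4 − R1: [0, 2, 0, 3, 0, -4]
R3 ← R3 + (4/3)·R2: [0, 0, 4/3, -29/3, 4/3, -2]
R4 ← R4 + (2/3)·R2: [0, 0, -4/3, -1/3, -4/3, -2]
R4 ← R4 + R3: [0, 0, 0, -10, 0, -4]
4 nonzero rows, so rank(A) = 4.
A has 6 columns; by rank–nullity, nullity = 6 − 4 = 2.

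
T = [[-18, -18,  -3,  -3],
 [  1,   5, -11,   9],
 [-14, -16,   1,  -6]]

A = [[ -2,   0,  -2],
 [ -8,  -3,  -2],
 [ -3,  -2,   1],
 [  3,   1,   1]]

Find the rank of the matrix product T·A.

2

First compute TA:
[[180,  57,  66],
 [ 18,  16, -14],
 [135,  40,  55]]
Now row reduce the product.
R2 ← R2 − (1/10)·R1: [0, 103/10, -103/5]
R3 ← R3 − (3/4)·R1: [0, -11/4, 11/2]
R3 ← R3 + (55/206)·R2: [0, 0, 0]
2 nonzero rows, so rank(TA) = 2.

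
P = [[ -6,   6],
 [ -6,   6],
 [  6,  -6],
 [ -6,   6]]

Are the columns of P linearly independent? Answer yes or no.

Row reduce P to echelon form.
R2 ← R2 − R1: [0, 0]
R3 ← R3 + R1: [0, 0]
R4 ← R4 − R1: [0, 0]
1 pivot among 2 columns.
Only 1 < 2 pivot columns, so the columns are linearly dependent.

no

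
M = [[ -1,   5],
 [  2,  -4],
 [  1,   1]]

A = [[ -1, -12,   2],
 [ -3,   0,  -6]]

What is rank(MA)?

First compute MA:
[[-14,  12, -32],
 [ 10, -24,  28],
 [ -4, -12,  -4]]
Now row reduce the product.
R2 ← R2 + (5/7)·R1: [0, -108/7, 36/7]
R3 ← R3 − (2/7)·R1: [0, -108/7, 36/7]
R3 ← R3 − R2: [0, 0, 0]
2 nonzero rows, so rank(MA) = 2.

2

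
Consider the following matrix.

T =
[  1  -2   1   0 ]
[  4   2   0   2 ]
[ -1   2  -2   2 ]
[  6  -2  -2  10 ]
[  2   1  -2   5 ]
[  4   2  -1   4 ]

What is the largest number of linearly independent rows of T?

3

Row reduce to echelon form.
R2 ← R2 − (4)·R1: [0, 10, -4, 2]
R3 ← R3 + R1: [0, 0, -1, 2]
R4 ← R4 − (6)·R1: [0, 10, -8, 10]
R5 ← R5 − (2)·R1: [0, 5, -4, 5]
R6 ← R6 − (4)·R1: [0, 10, -5, 4]
R4 ← R4 − R2: [0, 0, -4, 8]
R5 ← R5 − (1/2)·R2: [0, 0, -2, 4]
R6 ← R6 − R2: [0, 0, -1, 2]
R4 ← R4 − (4)·R3: [0, 0, 0, 0]
R5 ← R5 − (2)·R3: [0, 0, 0, 0]
R6 ← R6 − R3: [0, 0, 0, 0]
Echelon form has 3 nonzero rows, so rank(T) = 3.
The rank gives the maximum number of linearly independent rows: 3.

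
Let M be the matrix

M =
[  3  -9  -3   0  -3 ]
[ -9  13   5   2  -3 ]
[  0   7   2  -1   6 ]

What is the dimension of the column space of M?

2

Row reduce to echelon form.
R2 ← R2 + (3)·R1: [0, -14, -4, 2, -12]
R3 ← R3 + (1/2)·R2: [0, 0, 0, 0, 0]
Echelon form has 2 nonzero rows, so rank(M) = 2.
The column space has dimension equal to the rank: 2.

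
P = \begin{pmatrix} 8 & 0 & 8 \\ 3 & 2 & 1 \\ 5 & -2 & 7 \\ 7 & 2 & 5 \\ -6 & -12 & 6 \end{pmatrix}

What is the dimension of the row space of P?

Row reduce to echelon form.
R2 ← R2 − (3/8)·R1: [0, 2, -2]
R3 ← R3 − (5/8)·R1: [0, -2, 2]
R4 ← R4 − (7/8)·R1: [0, 2, -2]
R5 ← R5 + (3/4)·R1: [0, -12, 12]
R3 ← R3 + R2: [0, 0, 0]
R4 ← R4 − R2: [0, 0, 0]
R5 ← R5 + (6)·R2: [0, 0, 0]
Echelon form has 2 nonzero rows, so rank(P) = 2.
The row space has dimension equal to the rank: 2.

2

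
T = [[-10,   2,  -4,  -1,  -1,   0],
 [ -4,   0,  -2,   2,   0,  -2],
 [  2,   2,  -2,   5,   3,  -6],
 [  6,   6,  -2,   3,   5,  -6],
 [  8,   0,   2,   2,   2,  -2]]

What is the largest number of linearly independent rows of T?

Row reduce to echelon form.
R2 ← R2 − (2/5)·R1: [0, -4/5, -2/5, 12/5, 2/5, -2]
R3 ← R3 + (1/5)·R1: [0, 12/5, -14/5, 24/5, 14/5, -6]
R4 ← R4 + (3/5)·R1: [0, 36/5, -22/5, 12/5, 22/5, -6]
R5 ← R5 + (4/5)·R1: [0, 8/5, -6/5, 6/5, 6/5, -2]
R3 ← R3 + (3)·R2: [0, 0, -4, 12, 4, -12]
R4 ← R4 + (9)·R2: [0, 0, -8, 24, 8, -24]
R5 ← R5 + (2)·R2: [0, 0, -2, 6, 2, -6]
R4 ← R4 − (2)·R3: [0, 0, 0, 0, 0, 0]
R5 ← R5 − (1/2)·R3: [0, 0, 0, 0, 0, 0]
Echelon form has 3 nonzero rows, so rank(T) = 3.
The rank gives the maximum number of linearly independent rows: 3.

3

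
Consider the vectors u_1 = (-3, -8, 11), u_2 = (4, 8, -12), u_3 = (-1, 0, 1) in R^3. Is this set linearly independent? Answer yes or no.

Form the matrix with these vectors as rows and row reduce.
R2 ← R2 + (4/3)·R1: [0, -8/3, 8/3]
R3 ← R3 − (1/3)·R1: [0, 8/3, -8/3]
R3 ← R3 + R2: [0, 0, 0]
2 nonzero rows, so the 3 vectors span a space of dimension 2.
Since 2 < 3, the vectors are linearly dependent.

no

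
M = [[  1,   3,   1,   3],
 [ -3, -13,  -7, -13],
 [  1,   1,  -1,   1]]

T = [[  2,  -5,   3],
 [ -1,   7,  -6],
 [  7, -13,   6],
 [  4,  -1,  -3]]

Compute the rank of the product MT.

2

First compute MT:
[[ 18,   0, -18],
 [-94,  28,  66],
 [ -2,  14, -12]]
Now row reduce the product.
R2 ← R2 + (47/9)·R1: [0, 28, -28]
R3 ← R3 + (1/9)·R1: [0, 14, -14]
R3 ← R3 − (1/2)·R2: [0, 0, 0]
2 nonzero rows, so rank(MT) = 2.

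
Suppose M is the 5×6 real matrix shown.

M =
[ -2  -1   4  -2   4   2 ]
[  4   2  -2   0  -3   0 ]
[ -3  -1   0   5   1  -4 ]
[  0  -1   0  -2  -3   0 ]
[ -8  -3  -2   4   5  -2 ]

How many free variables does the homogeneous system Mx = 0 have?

Row reduce to echelon form.
R2 ← R2 + (2)·R1: [0, 0, 6, -4, 5, 4]
R3 ← R3 − (3/2)·R1: [0, 1/2, -6, 8, -5, -7]
R5 ← R5 − (4)·R1: [0, 1, -18, 12, -11, -10]
Swap R2 ↔ R3
R4 ← R4 + (2)·R2: [0, 0, -12, 14, -13, -14]
R5 ← R5 − (2)·R2: [0, 0, -6, -4, -1, 4]
R4 ← R4 + (2)·R3: [0, 0, 0, 6, -3, -6]
R5 ← R5 + R3: [0, 0, 0, -8, 4, 8]
R5 ← R5 + (4/3)·R4: [0, 0, 0, 0, 0, 0]
4 nonzero rows, so rank(M) = 4.
M has 6 columns; by rank–nullity, nullity = 6 − 4 = 2.

2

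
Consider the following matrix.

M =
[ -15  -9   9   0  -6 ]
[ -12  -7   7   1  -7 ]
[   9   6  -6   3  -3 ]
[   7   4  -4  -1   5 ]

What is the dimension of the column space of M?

2

Row reduce to echelon form.
R2 ← R2 − (4/5)·R1: [0, 1/5, -1/5, 1, -11/5]
R3 ← R3 + (3/5)·R1: [0, 3/5, -3/5, 3, -33/5]
R4 ← R4 + (7/15)·R1: [0, -1/5, 1/5, -1, 11/5]
R3 ← R3 − (3)·R2: [0, 0, 0, 0, 0]
R4 ← R4 + R2: [0, 0, 0, 0, 0]
Echelon form has 2 nonzero rows, so rank(M) = 2.
The column space has dimension equal to the rank: 2.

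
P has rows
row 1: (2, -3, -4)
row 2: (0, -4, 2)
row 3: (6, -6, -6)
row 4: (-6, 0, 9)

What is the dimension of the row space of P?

3

Row reduce to echelon form.
R3 ← R3 − (3)·R1: [0, 3, 6]
R4 ← R4 + (3)·R1: [0, -9, -3]
R3 ← R3 + (3/4)·R2: [0, 0, 15/2]
R4 ← R4 − (9/4)·R2: [0, 0, -15/2]
R4 ← R4 + R3: [0, 0, 0]
Echelon form has 3 nonzero rows, so rank(P) = 3.
The row space has dimension equal to the rank: 3.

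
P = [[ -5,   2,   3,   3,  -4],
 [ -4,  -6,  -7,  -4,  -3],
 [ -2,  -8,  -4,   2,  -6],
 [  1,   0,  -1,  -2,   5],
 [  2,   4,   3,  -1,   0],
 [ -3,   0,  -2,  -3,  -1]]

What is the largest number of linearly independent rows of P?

5

Row reduce to echelon form.
R2 ← R2 − (4/5)·R1: [0, -38/5, -47/5, -32/5, 1/5]
R3 ← R3 − (2/5)·R1: [0, -44/5, -26/5, 4/5, -22/5]
R4 ← R4 + (1/5)·R1: [0, 2/5, -2/5, -7/5, 21/5]
R5 ← R5 + (2/5)·R1: [0, 24/5, 21/5, 1/5, -8/5]
R6 ← R6 − (3/5)·R1: [0, -6/5, -19/5, -24/5, 7/5]
R3 ← R3 − (22/19)·R2: [0, 0, 108/19, 156/19, -88/19]
R4 ← R4 + (1/19)·R2: [0, 0, -17/19, -33/19, 80/19]
R5 ← R5 + (12/19)·R2: [0, 0, -33/19, -73/19, -28/19]
R6 ← R6 − (3/19)·R2: [0, 0, -44/19, -72/19, 26/19]
R4 ← R4 + (17/108)·R3: [0, 0, 0, -4/9, 94/27]
R5 ← R5 + (11/36)·R3: [0, 0, 0, -4/3, -26/9]
R6 ← R6 + (11/27)·R3: [0, 0, 0, -4/9, -14/27]
R5 ← R5 − (3)·R4: [0, 0, 0, 0, -40/3]
R6 ← R6 − R4: [0, 0, 0, 0, -4]
R6 ← R6 − (3/10)·R5: [0, 0, 0, 0, 0]
Echelon form has 5 nonzero rows, so rank(P) = 5.
The rank gives the maximum number of linearly independent rows: 5.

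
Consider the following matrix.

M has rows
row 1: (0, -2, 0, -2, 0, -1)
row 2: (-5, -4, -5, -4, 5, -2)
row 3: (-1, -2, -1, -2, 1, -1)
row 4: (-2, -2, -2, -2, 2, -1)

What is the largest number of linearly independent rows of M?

Row reduce to echelon form.
Swap R1 ↔ R2
R3 ← R3 − (1/5)·R1: [0, -6/5, 0, -6/5, 0, -3/5]
R4 ← R4 − (2/5)·R1: [0, -2/5, 0, -2/5, 0, -1/5]
R3 ← R3 − (3/5)·R2: [0, 0, 0, 0, 0, 0]
R4 ← R4 − (1/5)·R2: [0, 0, 0, 0, 0, 0]
Echelon form has 2 nonzero rows, so rank(M) = 2.
The rank gives the maximum number of linearly independent rows: 2.

2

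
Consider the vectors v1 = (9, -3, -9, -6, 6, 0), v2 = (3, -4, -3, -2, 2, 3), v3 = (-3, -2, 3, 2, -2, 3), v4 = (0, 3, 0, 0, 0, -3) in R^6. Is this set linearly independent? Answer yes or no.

Form the matrix with these vectors as rows and row reduce.
R2 ← R2 − (1/3)·R1: [0, -3, 0, 0, 0, 3]
R3 ← R3 + (1/3)·R1: [0, -3, 0, 0, 0, 3]
R3 ← R3 − R2: [0, 0, 0, 0, 0, 0]
R4 ← R4 + R2: [0, 0, 0, 0, 0, 0]
2 nonzero rows, so the 4 vectors span a space of dimension 2.
Since 2 < 4, the vectors are linearly dependent.

no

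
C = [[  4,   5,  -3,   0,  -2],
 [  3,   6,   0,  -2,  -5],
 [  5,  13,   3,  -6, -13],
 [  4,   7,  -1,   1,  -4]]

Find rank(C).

3

Row reduce to echelon form.
R2 ← R2 − (3/4)·R1: [0, 9/4, 9/4, -2, -7/2]
R3 ← R3 − (5/4)·R1: [0, 27/4, 27/4, -6, -21/2]
R4 ← R4 − R1: [0, 2, 2, 1, -2]
R3 ← R3 − (3)·R2: [0, 0, 0, 0, 0]
R4 ← R4 − (8/9)·R2: [0, 0, 0, 25/9, 10/9]
Swap R3 ↔ R4
Echelon form has 3 nonzero rows, so rank(C) = 3.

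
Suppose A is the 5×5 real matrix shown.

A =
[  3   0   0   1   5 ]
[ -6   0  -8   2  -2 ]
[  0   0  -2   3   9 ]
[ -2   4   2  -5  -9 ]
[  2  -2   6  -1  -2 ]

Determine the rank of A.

4

Row reduce to echelon form.
R2 ← R2 + (2)·R1: [0, 0, -8, 4, 8]
R4 ← R4 + (2/3)·R1: [0, 4, 2, -13/3, -17/3]
R5 ← R5 − (2/3)·R1: [0, -2, 6, -5/3, -16/3]
Swap R2 ↔ R4
R5 ← R5 + (1/2)·R2: [0, 0, 7, -23/6, -49/6]
R4 ← R4 − (4)·R3: [0, 0, 0, -8, -28]
R5 ← R5 + (7/2)·R3: [0, 0, 0, 20/3, 70/3]
R5 ← R5 + (5/6)·R4: [0, 0, 0, 0, 0]
Echelon form has 4 nonzero rows, so rank(A) = 4.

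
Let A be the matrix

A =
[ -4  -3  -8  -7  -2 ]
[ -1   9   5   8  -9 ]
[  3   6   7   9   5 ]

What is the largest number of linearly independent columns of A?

Row reduce to echelon form.
R2 ← R2 − (1/4)·R1: [0, 39/4, 7, 39/4, -17/2]
R3 ← R3 + (3/4)·R1: [0, 15/4, 1, 15/4, 7/2]
R3 ← R3 − (5/13)·R2: [0, 0, -22/13, 0, 88/13]
Echelon form has 3 nonzero rows, so rank(A) = 3.
The rank gives the maximum number of linearly independent columns: 3.

3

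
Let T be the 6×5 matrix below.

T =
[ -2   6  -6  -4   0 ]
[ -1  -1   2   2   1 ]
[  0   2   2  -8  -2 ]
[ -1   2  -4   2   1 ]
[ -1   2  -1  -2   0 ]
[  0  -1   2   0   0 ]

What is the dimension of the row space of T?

Row reduce to echelon form.
R2 ← R2 − (1/2)·R1: [0, -4, 5, 4, 1]
R4 ← R4 − (1/2)·R1: [0, -1, -1, 4, 1]
R5 ← R5 − (1/2)·R1: [0, -1, 2, 0, 0]
R3 ← R3 + (1/2)·R2: [0, 0, 9/2, -6, -3/2]
R4 ← R4 − (1/4)·R2: [0, 0, -9/4, 3, 3/4]
R5 ← R5 − (1/4)·R2: [0, 0, 3/4, -1, -1/4]
R6 ← R6 − (1/4)·R2: [0, 0, 3/4, -1, -1/4]
R4 ← R4 + (1/2)·R3: [0, 0, 0, 0, 0]
R5 ← R5 − (1/6)·R3: [0, 0, 0, 0, 0]
R6 ← R6 − (1/6)·R3: [0, 0, 0, 0, 0]
Echelon form has 3 nonzero rows, so rank(T) = 3.
The row space has dimension equal to the rank: 3.

3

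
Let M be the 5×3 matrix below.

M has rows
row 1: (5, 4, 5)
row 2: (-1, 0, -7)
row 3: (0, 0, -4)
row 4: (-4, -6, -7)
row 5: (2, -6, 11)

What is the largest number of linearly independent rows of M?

3

Row reduce to echelon form.
R2 ← R2 + (1/5)·R1: [0, 4/5, -6]
R4 ← R4 + (4/5)·R1: [0, -14/5, -3]
R5 ← R5 − (2/5)·R1: [0, -38/5, 9]
R4 ← R4 + (7/2)·R2: [0, 0, -24]
R5 ← R5 + (19/2)·R2: [0, 0, -48]
R4 ← R4 − (6)·R3: [0, 0, 0]
R5 ← R5 − (12)·R3: [0, 0, 0]
Echelon form has 3 nonzero rows, so rank(M) = 3.
The rank gives the maximum number of linearly independent rows: 3.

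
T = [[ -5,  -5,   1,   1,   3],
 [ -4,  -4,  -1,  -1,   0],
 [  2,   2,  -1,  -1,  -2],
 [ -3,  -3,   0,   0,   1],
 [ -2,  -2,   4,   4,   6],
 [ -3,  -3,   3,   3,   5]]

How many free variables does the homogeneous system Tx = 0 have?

Row reduce to echelon form.
R2 ← R2 − (4/5)·R1: [0, 0, -9/5, -9/5, -12/5]
R3 ← R3 + (2/5)·R1: [0, 0, -3/5, -3/5, -4/5]
R4 ← R4 − (3/5)·R1: [0, 0, -3/5, -3/5, -4/5]
R5 ← R5 − (2/5)·R1: [0, 0, 18/5, 18/5, 24/5]
R6 ← R6 − (3/5)·R1: [0, 0, 12/5, 12/5, 16/5]
R3 ← R3 − (1/3)·R2: [0, 0, 0, 0, 0]
R4 ← R4 − (1/3)·R2: [0, 0, 0, 0, 0]
R5 ← R5 + (2)·R2: [0, 0, 0, 0, 0]
R6 ← R6 + (4/3)·R2: [0, 0, 0, 0, 0]
2 nonzero rows, so rank(T) = 2.
T has 5 columns; by rank–nullity, nullity = 5 − 2 = 3.

3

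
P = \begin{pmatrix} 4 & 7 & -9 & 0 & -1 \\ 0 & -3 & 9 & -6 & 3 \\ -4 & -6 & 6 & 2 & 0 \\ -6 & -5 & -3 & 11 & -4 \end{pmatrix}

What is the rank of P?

Row reduce to echelon form.
R3 ← R3 + R1: [0, 1, -3, 2, -1]
R4 ← R4 + (3/2)·R1: [0, 11/2, -33/2, 11, -11/2]
R3 ← R3 + (1/3)·R2: [0, 0, 0, 0, 0]
R4 ← R4 + (11/6)·R2: [0, 0, 0, 0, 0]
Echelon form has 2 nonzero rows, so rank(P) = 2.

2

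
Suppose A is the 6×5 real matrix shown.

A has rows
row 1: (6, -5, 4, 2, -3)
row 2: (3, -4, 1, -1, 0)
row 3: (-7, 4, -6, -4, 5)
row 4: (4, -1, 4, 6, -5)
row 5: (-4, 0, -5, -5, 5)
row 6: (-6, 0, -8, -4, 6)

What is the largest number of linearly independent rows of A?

Row reduce to echelon form.
R2 ← R2 − (1/2)·R1: [0, -3/2, -1, -2, 3/2]
R3 ← R3 + (7/6)·R1: [0, -11/6, -4/3, -5/3, 3/2]
R4 ← R4 − (2/3)·R1: [0, 7/3, 4/3, 14/3, -3]
R5 ← R5 + (2/3)·R1: [0, -10/3, -7/3, -11/3, 3]
R6 ← R6 + R1: [0, -5, -4, -2, 3]
R3 ← R3 − (11/9)·R2: [0, 0, -1/9, 7/9, -1/3]
R4 ← R4 + (14/9)·R2: [0, 0, -2/9, 14/9, -2/3]
R5 ← R5 − (20/9)·R2: [0, 0, -1/9, 7/9, -1/3]
R6 ← R6 − (10/3)·R2: [0, 0, -2/3, 14/3, -2]
R4 ← R4 − (2)·R3: [0, 0, 0, 0, 0]
R5 ← R5 − R3: [0, 0, 0, 0, 0]
R6 ← R6 − (6)·R3: [0, 0, 0, 0, 0]
Echelon form has 3 nonzero rows, so rank(A) = 3.
The rank gives the maximum number of linearly independent rows: 3.

3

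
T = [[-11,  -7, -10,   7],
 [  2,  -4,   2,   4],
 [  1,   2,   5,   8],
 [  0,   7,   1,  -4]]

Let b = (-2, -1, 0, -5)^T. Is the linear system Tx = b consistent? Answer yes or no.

Row reduce the augmented matrix [T | b].
R2 ← R2 + (2/11)·R1: [0, -58/11, 2/11, 58/11, -15/11]
R3 ← R3 + (1/11)·R1: [0, 15/11, 45/11, 95/11, -2/11]
R3 ← R3 + (15/58)·R2: [0, 0, 120/29, 10, -31/58]
R4 ← R4 + (77/58)·R2: [0, 0, 36/29, 3, -395/58]
R4 ← R4 − (3/10)·R3: [0, 0, 0, 0, -133/20]
The echelon form has 4 nonzero rows; the last pivot sits in the augmented column, so rank(T) = 3 but rank([T|b]) = 4.
Since the ranks differ, the system is inconsistent.

no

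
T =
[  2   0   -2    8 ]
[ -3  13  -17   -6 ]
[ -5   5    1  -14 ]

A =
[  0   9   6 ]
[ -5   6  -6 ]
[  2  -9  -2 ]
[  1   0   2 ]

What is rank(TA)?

2

First compute TA:
[[  4,  36,  32],
 [-105, 204, -74],
 [-37, -24, -90]]
Now row reduce the product.
R2 ← R2 + (105/4)·R1: [0, 1149, 766]
R3 ← R3 + (37/4)·R1: [0, 309, 206]
R3 ← R3 − (103/383)·R2: [0, 0, 0]
2 nonzero rows, so rank(TA) = 2.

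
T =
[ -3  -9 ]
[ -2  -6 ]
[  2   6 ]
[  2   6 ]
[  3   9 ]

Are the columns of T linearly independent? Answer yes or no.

Row reduce T to echelon form.
R2 ← R2 − (2/3)·R1: [0, 0]
R3 ← R3 + (2/3)·R1: [0, 0]
R4 ← R4 + (2/3)·R1: [0, 0]
R5 ← R5 + R1: [0, 0]
1 pivot among 2 columns.
Only 1 < 2 pivot columns, so the columns are linearly dependent.

no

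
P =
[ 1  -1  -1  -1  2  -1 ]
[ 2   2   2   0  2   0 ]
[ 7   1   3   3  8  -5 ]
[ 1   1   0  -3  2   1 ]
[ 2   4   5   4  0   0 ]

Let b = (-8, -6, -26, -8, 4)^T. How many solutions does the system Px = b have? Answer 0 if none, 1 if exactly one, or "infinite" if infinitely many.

Row reduce the augmented matrix [P | b].
R2 ← R2 − (2)·R1: [0, 4, 4, 2, -2, 2, 10]
R3 ← R3 − (7)·R1: [0, 8, 10, 10, -6, 2, 30]
R4 ← R4 − R1: [0, 2, 1, -2, 0, 2, 0]
R5 ← R5 − (2)·R1: [0, 6, 7, 6, -4, 2, 20]
R3 ← R3 − (2)·R2: [0, 0, 2, 6, -2, -2, 10]
R4 ← R4 − (1/2)·R2: [0, 0, -1, -3, 1, 1, -5]
R5 ← R5 − (3/2)·R2: [0, 0, 1, 3, -1, -1, 5]
R4 ← R4 + (1/2)·R3: [0, 0, 0, 0, 0, 0, 0]
R5 ← R5 − (1/2)·R3: [0, 0, 0, 0, 0, 0, 0]
The echelon form has 3 nonzero rows, and every pivot lies in the first 6 columns, so rank(P) = rank([P|b]) = 3.
The system is consistent.
rank = 3 < 6 unknowns, so there are infinitely many solutions.

infinite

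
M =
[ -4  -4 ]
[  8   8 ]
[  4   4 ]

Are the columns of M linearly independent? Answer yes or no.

no

Row reduce M to echelon form.
R2 ← R2 + (2)·R1: [0, 0]
R3 ← R3 + R1: [0, 0]
1 pivot among 2 columns.
Only 1 < 2 pivot columns, so the columns are linearly dependent.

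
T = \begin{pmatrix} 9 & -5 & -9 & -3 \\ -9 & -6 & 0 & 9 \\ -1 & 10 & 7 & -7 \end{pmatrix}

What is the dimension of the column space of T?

3

Row reduce to echelon form.
R2 ← R2 + R1: [0, -11, -9, 6]
R3 ← R3 + (1/9)·R1: [0, 85/9, 6, -22/3]
R3 ← R3 + (85/99)·R2: [0, 0, -19/11, -24/11]
Echelon form has 3 nonzero rows, so rank(T) = 3.
The column space has dimension equal to the rank: 3.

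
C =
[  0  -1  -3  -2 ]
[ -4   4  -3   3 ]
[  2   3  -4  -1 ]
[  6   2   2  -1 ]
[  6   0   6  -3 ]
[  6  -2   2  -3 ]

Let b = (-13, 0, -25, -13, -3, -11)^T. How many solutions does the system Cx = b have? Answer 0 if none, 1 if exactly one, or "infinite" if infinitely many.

Row reduce the augmented matrix [C | b].
Swap R1 ↔ R2
R3 ← R3 + (1/2)·R1: [0, 5, -11/2, 1/2, -25]
R4 ← R4 + (3/2)·R1: [0, 8, -5/2, 7/2, -13]
R5 ← R5 + (3/2)·R1: [0, 6, 3/2, 3/2, -3]
R6 ← R6 + (3/2)·R1: [0, 4, -5/2, 3/2, -11]
R3 ← R3 + (5)·R2: [0, 0, -41/2, -19/2, -90]
R4 ← R4 + (8)·R2: [0, 0, -53/2, -25/2, -117]
R5 ← R5 + (6)·R2: [0, 0, -33/2, -21/2, -81]
R6 ← R6 + (4)·R2: [0, 0, -29/2, -13/2, -63]
R4 ← R4 − (53/41)·R3: [0, 0, 0, -9/41, -27/41]
R5 ← R5 − (33/41)·R3: [0, 0, 0, -117/41, -351/41]
R6 ← R6 − (29/41)·R3: [0, 0, 0, 9/41, 27/41]
R5 ← R5 − (13)·R4: [0, 0, 0, 0, 0]
R6 ← R6 + R4: [0, 0, 0, 0, 0]
The echelon form has 4 nonzero rows, and every pivot lies in the first 4 columns, so rank(C) = rank([C|b]) = 4.
The system is consistent.
rank = 4 = number of unknowns, so the solution is unique.

1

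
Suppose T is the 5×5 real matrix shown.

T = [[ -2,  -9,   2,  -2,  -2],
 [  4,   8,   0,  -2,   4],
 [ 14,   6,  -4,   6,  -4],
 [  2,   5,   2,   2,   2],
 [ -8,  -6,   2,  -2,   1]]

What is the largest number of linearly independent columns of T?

Row reduce to echelon form.
R2 ← R2 + (2)·R1: [0, -10, 4, -6, 0]
R3 ← R3 + (7)·R1: [0, -57, 10, -8, -18]
R4 ← R4 + R1: [0, -4, 4, 0, 0]
R5 ← R5 − (4)·R1: [0, 30, -6, 6, 9]
R3 ← R3 − (57/10)·R2: [0, 0, -64/5, 131/5, -18]
R4 ← R4 − (2/5)·R2: [0, 0, 12/5, 12/5, 0]
R5 ← R5 + (3)·R2: [0, 0, 6, -12, 9]
R4 ← R4 + (3/16)·R3: [0, 0, 0, 117/16, -27/8]
R5 ← R5 + (15/32)·R3: [0, 0, 0, 9/32, 9/16]
R5 ← R5 − (1/26)·R4: [0, 0, 0, 0, 9/13]
Echelon form has 5 nonzero rows, so rank(T) = 5.
The rank gives the maximum number of linearly independent columns: 5.

5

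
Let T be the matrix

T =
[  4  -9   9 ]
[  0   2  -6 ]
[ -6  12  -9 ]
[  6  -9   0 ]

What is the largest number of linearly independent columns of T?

2

Row reduce to echelon form.
R3 ← R3 + (3/2)·R1: [0, -3/2, 9/2]
R4 ← R4 − (3/2)·R1: [0, 9/2, -27/2]
R3 ← R3 + (3/4)·R2: [0, 0, 0]
R4 ← R4 − (9/4)·R2: [0, 0, 0]
Echelon form has 2 nonzero rows, so rank(T) = 2.
The rank gives the maximum number of linearly independent columns: 2.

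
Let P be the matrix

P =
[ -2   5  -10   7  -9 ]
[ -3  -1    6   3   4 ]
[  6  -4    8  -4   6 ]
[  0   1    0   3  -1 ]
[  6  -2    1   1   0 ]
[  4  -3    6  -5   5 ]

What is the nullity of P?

1

Row reduce to echelon form.
R2 ← R2 − (3/2)·R1: [0, -17/2, 21, -15/2, 35/2]
R3 ← R3 + (3)·R1: [0, 11, -22, 17, -21]
R5 ← R5 + (3)·R1: [0, 13, -29, 22, -27]
R6 ← R6 + (2)·R1: [0, 7, -14, 9, -13]
R3 ← R3 + (22/17)·R2: [0, 0, 88/17, 124/17, 28/17]
R4 ← R4 + (2/17)·R2: [0, 0, 42/17, 36/17, 18/17]
R5 ← R5 + (26/17)·R2: [0, 0, 53/17, 179/17, -4/17]
R6 ← R6 + (14/17)·R2: [0, 0, 56/17, 48/17, 24/17]
R4 ← R4 − (21/44)·R3: [0, 0, 0, -15/11, 3/11]
R5 ← R5 − (53/88)·R3: [0, 0, 0, 135/22, -27/22]
R6 ← R6 − (7/11)·R3: [0, 0, 0, -20/11, 4/11]
R5 ← R5 + (9/2)·R4: [0, 0, 0, 0, 0]
R6 ← R6 − (4/3)·R4: [0, 0, 0, 0, 0]
4 nonzero rows, so rank(P) = 4.
P has 5 columns; by rank–nullity, nullity = 5 − 4 = 1.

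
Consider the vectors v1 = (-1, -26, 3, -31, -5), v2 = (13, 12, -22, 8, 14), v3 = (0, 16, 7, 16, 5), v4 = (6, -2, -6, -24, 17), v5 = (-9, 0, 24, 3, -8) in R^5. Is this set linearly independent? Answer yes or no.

yes

Form the matrix with these vectors as rows and row reduce.
R2 ← R2 + (13)·R1: [0, -326, 17, -395, -51]
R4 ← R4 + (6)·R1: [0, -158, 12, -210, -13]
R5 ← R5 − (9)·R1: [0, 234, -3, 282, 37]
R3 ← R3 + (8/163)·R2: [0, 0, 1277/163, -552/163, 407/163]
R4 ← R4 − (79/163)·R2: [0, 0, 613/163, -3025/163, 1910/163]
R5 ← R5 + (117/163)·R2: [0, 0, 1500/163, -249/163, 64/163]
R4 ← R4 − (613/1277)·R3: [0, 0, 0, -21623/1277, 13433/1277]
R5 ← R5 − (1500/1277)·R3: [0, 0, 0, 3129/1277, -3244/1277]
R5 ← R5 + (447/3089)·R4: [0, 0, 0, 0, -3145/3089]
5 nonzero rows, so the 5 vectors span a space of dimension 5.
Since 5 = 5, the vectors are linearly independent.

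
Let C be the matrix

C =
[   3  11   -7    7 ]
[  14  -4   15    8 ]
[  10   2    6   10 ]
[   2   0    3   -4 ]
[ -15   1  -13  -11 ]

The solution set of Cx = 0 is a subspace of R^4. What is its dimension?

1

Row reduce to echelon form.
R2 ← R2 − (14/3)·R1: [0, -166/3, 143/3, -74/3]
R3 ← R3 − (10/3)·R1: [0, -104/3, 88/3, -40/3]
R4 ← R4 − (2/3)·R1: [0, -22/3, 23/3, -26/3]
R5 ← R5 + (5)·R1: [0, 56, -48, 24]
R3 ← R3 − (52/83)·R2: [0, 0, -44/83, 176/83]
R4 ← R4 − (11/83)·R2: [0, 0, 112/83, -448/83]
R5 ← R5 + (84/83)·R2: [0, 0, 20/83, -80/83]
R4 ← R4 + (28/11)·R3: [0, 0, 0, 0]
R5 ← R5 + (5/11)·R3: [0, 0, 0, 0]
3 nonzero rows, so rank(C) = 3.
C has 4 columns; by rank–nullity, nullity = 4 − 3 = 1.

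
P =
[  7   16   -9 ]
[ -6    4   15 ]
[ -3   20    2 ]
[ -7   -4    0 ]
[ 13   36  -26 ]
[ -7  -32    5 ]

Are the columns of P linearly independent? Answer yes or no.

yes

Row reduce P to echelon form.
R2 ← R2 + (6/7)·R1: [0, 124/7, 51/7]
R3 ← R3 + (3/7)·R1: [0, 188/7, -13/7]
R4 ← R4 + R1: [0, 12, -9]
R5 ← R5 − (13/7)·R1: [0, 44/7, -65/7]
R6 ← R6 + R1: [0, -16, -4]
R3 ← R3 − (47/31)·R2: [0, 0, -400/31]
R4 ← R4 − (21/31)·R2: [0, 0, -432/31]
R5 ← R5 − (11/31)·R2: [0, 0, -368/31]
R6 ← R6 + (28/31)·R2: [0, 0, 80/31]
R4 ← R4 − (27/25)·R3: [0, 0, 0]
R5 ← R5 − (23/25)·R3: [0, 0, 0]
R6 ← R6 + (1/5)·R3: [0, 0, 0]
3 pivots among 3 columns.
Every column is a pivot column, so the columns are linearly independent.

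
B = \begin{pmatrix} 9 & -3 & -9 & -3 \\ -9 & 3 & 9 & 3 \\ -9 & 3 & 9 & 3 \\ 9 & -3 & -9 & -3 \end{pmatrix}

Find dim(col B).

Row reduce to echelon form.
R2 ← R2 + R1: [0, 0, 0, 0]
R3 ← R3 + R1: [0, 0, 0, 0]
R4 ← R4 − R1: [0, 0, 0, 0]
Echelon form has 1 nonzero row, so rank(B) = 1.
The column space has dimension equal to the rank: 1.

1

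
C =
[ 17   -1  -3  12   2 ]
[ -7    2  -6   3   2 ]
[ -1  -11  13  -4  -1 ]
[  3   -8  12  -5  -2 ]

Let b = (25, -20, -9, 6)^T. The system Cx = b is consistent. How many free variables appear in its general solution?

Row reduce the augmented matrix [C | b].
R2 ← R2 + (7/17)·R1: [0, 27/17, -123/17, 135/17, 48/17, -165/17]
R3 ← R3 + (1/17)·R1: [0, -188/17, 218/17, -56/17, -15/17, -128/17]
R4 ← R4 − (3/17)·R1: [0, -133/17, 213/17, -121/17, -40/17, 27/17]
R3 ← R3 + (188/27)·R2: [0, 0, -338/9, 52, 169/9, -676/9]
R4 ← R4 + (133/27)·R2: [0, 0, -208/9, 32, 104/9, -416/9]
R4 ← R4 − (8/13)·R3: [0, 0, 0, 0, 0, 0]
The echelon form has 3 nonzero rows, and every pivot lies in the first 5 columns, so rank(C) = rank([C|b]) = 3.
The system is consistent.
Free variables = (unknowns) − (rank) = 5 − 3 = 2.

2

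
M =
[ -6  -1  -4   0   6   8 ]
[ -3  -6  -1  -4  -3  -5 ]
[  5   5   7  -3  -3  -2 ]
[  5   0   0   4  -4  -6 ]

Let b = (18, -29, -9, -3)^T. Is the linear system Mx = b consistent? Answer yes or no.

yes

Row reduce the augmented matrix [M | b].
R2 ← R2 − (1/2)·R1: [0, -11/2, 1, -4, -6, -9, -38]
R3 ← R3 + (5/6)·R1: [0, 25/6, 11/3, -3, 2, 14/3, 6]
R4 ← R4 + (5/6)·R1: [0, -5/6, -10/3, 4, 1, 2/3, 12]
R3 ← R3 + (25/33)·R2: [0, 0, 146/33, -199/33, -28/11, -71/33, -752/33]
R4 ← R4 − (5/33)·R2: [0, 0, -115/33, 152/33, 21/11, 67/33, 586/33]
R4 ← R4 + (115/146)·R3: [0, 0, 0, -21/146, -7/73, 49/146, -14/73]
The echelon form has 4 nonzero rows, and every pivot lies in the first 6 columns, so rank(M) = rank([M|b]) = 4.
The system is consistent.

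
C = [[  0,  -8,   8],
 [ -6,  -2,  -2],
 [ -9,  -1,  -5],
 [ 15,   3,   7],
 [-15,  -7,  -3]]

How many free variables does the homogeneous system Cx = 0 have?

Row reduce to echelon form.
Swap R1 ↔ R2
R3 ← R3 − (3/2)·R1: [0, 2, -2]
R4 ← R4 + (5/2)·R1: [0, -2, 2]
R5 ← R5 − (5/2)·R1: [0, -2, 2]
R3 ← R3 + (1/4)·R2: [0, 0, 0]
R4 ← R4 − (1/4)·R2: [0, 0, 0]
R5 ← R5 − (1/4)·R2: [0, 0, 0]
2 nonzero rows, so rank(C) = 2.
C has 3 columns; by rank–nullity, nullity = 3 − 2 = 1.

1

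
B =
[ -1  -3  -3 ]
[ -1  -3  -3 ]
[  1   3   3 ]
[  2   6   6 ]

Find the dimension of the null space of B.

2

Row reduce to echelon form.
R2 ← R2 − R1: [0, 0, 0]
R3 ← R3 + R1: [0, 0, 0]
R4 ← R4 + (2)·R1: [0, 0, 0]
1 nonzero row, so rank(B) = 1.
B has 3 columns; by rank–nullity, nullity = 3 − 1 = 2.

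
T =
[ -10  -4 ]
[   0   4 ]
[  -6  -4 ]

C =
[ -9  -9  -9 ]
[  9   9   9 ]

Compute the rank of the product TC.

1

First compute TC:
[[ 54,  54,  54],
 [ 36,  36,  36],
 [ 18,  18,  18]]
Now row reduce the product.
R2 ← R2 − (2/3)·R1: [0, 0, 0]
R3 ← R3 − (1/3)·R1: [0, 0, 0]
1 nonzero row, so rank(TC) = 1.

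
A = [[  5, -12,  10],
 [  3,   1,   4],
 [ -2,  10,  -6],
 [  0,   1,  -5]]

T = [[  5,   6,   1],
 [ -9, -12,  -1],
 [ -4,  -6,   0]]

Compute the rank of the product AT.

2

First compute AT:
[[ 93, 114,  17],
 [-10, -18,   2],
 [-76, -96, -12],
 [ 11,  18,  -1]]
Now row reduce the product.
R2 ← R2 + (10/93)·R1: [0, -178/31, 356/93]
R3 ← R3 + (76/93)·R1: [0, -88/31, 176/93]
R4 ← R4 − (11/93)·R1: [0, 140/31, -280/93]
R3 ← R3 − (44/89)·R2: [0, 0, 0]
R4 ← R4 + (70/89)·R2: [0, 0, 0]
2 nonzero rows, so rank(AT) = 2.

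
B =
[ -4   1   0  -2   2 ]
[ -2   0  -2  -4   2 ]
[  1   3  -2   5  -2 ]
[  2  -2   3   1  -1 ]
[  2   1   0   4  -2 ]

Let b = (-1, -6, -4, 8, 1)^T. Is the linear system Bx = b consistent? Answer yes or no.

Row reduce the augmented matrix [B | b].
R2 ← R2 − (1/2)·R1: [0, -1/2, -2, -3, 1, -11/2]
R3 ← R3 + (1/4)·R1: [0, 13/4, -2, 9/2, -3/2, -17/4]
R4 ← R4 + (1/2)·R1: [0, -3/2, 3, 0, 0, 15/2]
R5 ← R5 + (1/2)·R1: [0, 3/2, 0, 3, -1, 1/2]
R3 ← R3 + (13/2)·R2: [0, 0, -15, -15, 5, -40]
R4 ← R4 − (3)·R2: [0, 0, 9, 9, -3, 24]
R5 ← R5 + (3)·R2: [0, 0, -6, -6, 2, -16]
R4 ← R4 + (3/5)·R3: [0, 0, 0, 0, 0, 0]
R5 ← R5 − (2/5)·R3: [0, 0, 0, 0, 0, 0]
The echelon form has 3 nonzero rows, and every pivot lies in the first 5 columns, so rank(B) = rank([B|b]) = 3.
The system is consistent.

yes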